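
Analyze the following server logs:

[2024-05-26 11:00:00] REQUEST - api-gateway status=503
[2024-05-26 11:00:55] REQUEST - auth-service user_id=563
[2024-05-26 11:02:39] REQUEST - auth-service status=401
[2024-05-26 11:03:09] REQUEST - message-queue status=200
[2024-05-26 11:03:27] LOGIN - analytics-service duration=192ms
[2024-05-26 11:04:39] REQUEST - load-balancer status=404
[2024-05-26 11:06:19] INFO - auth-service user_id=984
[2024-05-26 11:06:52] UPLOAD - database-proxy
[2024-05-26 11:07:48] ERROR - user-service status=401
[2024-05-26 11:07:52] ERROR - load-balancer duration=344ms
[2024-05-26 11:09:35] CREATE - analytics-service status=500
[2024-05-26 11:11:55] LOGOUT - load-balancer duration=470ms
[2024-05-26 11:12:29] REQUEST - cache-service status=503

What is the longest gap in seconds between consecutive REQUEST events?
470

To find the longest gap:

1. Extract all REQUEST events in chronological order
2. Calculate time differences between consecutive events
3. Find the maximum difference
4. Longest gap: 470 seconds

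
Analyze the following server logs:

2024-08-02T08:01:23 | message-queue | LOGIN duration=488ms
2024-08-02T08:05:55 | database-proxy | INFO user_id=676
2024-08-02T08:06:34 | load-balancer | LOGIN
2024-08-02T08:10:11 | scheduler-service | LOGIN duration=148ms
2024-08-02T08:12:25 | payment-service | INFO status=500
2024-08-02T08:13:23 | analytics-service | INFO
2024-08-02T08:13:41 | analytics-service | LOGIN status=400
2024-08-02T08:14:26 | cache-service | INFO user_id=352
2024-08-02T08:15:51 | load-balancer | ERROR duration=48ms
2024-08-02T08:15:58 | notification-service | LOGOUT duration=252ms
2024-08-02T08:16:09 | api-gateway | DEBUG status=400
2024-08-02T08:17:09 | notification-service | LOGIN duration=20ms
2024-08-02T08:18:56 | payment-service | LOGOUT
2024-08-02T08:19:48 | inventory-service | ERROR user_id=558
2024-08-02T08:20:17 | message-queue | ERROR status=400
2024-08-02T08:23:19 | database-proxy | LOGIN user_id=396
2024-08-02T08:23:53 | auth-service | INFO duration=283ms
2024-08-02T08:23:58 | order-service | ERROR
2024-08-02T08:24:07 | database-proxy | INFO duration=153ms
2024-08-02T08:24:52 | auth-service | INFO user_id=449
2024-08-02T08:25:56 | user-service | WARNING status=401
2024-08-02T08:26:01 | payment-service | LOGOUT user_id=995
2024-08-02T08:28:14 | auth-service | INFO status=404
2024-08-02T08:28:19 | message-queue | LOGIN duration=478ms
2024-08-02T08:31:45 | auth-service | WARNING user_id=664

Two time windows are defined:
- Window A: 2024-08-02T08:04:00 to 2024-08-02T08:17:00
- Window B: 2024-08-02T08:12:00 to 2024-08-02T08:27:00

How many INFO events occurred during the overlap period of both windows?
3

To find overlap events:

1. Window A: 2024-08-02T08:04:00 to 2024-08-02T08:17:00
2. Window B: 2024-08-02T08:12:00 to 2024-08-02T08:27:00
3. Overlap period: 2024-08-02T08:12:00 to 2024-08-02T08:17:00
4. Count INFO events in overlap: 3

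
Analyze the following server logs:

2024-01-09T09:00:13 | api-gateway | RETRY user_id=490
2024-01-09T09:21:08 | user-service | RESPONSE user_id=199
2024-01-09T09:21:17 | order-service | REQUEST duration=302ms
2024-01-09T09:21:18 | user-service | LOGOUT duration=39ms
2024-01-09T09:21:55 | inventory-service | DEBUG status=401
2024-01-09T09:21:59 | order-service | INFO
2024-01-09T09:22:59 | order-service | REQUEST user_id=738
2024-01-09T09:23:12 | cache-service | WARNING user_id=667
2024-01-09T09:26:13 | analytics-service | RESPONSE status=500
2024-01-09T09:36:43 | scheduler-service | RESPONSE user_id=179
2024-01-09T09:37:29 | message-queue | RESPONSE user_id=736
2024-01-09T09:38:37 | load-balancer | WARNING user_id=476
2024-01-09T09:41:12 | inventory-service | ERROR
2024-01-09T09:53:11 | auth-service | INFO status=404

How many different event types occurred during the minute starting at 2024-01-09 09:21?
5

To count unique event types:

1. Filter events in the minute starting at 2024-01-09 09:21
2. Extract event types from matching entries
3. Count unique types: 5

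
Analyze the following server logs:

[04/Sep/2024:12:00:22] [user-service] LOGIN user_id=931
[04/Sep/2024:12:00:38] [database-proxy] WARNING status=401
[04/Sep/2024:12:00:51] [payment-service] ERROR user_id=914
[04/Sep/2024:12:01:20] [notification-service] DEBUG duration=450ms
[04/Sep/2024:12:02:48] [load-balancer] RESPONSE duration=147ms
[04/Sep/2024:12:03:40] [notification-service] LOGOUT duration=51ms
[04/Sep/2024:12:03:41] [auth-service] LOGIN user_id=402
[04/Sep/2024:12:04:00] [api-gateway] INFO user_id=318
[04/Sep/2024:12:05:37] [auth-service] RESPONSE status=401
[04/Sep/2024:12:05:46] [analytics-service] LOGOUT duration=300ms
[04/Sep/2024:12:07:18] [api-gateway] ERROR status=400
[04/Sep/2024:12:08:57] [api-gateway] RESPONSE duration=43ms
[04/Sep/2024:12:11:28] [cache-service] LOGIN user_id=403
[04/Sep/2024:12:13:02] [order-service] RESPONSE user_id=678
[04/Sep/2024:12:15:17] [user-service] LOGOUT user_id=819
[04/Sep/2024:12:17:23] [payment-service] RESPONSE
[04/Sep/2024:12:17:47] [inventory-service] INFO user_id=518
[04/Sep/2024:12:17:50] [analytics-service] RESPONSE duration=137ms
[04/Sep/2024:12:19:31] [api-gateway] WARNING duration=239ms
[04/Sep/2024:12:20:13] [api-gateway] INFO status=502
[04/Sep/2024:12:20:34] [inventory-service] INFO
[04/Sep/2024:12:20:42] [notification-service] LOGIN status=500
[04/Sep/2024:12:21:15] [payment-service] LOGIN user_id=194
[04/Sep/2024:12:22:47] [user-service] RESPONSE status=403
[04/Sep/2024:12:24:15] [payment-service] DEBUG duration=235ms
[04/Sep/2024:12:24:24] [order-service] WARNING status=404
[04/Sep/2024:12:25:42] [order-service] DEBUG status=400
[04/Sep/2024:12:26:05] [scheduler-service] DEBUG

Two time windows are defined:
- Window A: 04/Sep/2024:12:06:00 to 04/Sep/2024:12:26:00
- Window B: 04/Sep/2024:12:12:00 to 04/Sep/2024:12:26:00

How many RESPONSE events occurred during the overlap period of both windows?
4

To find overlap events:

1. Window A: 04/Sep/2024:12:06:00 to 04/Sep/2024:12:26:00
2. Window B: 04/Sep/2024:12:12:00 to 04/Sep/2024:12:26:00
3. Overlap period: 04/Sep/2024:12:12:00 to 04/Sep/2024:12:26:00
4. Count RESPONSE events in overlap: 4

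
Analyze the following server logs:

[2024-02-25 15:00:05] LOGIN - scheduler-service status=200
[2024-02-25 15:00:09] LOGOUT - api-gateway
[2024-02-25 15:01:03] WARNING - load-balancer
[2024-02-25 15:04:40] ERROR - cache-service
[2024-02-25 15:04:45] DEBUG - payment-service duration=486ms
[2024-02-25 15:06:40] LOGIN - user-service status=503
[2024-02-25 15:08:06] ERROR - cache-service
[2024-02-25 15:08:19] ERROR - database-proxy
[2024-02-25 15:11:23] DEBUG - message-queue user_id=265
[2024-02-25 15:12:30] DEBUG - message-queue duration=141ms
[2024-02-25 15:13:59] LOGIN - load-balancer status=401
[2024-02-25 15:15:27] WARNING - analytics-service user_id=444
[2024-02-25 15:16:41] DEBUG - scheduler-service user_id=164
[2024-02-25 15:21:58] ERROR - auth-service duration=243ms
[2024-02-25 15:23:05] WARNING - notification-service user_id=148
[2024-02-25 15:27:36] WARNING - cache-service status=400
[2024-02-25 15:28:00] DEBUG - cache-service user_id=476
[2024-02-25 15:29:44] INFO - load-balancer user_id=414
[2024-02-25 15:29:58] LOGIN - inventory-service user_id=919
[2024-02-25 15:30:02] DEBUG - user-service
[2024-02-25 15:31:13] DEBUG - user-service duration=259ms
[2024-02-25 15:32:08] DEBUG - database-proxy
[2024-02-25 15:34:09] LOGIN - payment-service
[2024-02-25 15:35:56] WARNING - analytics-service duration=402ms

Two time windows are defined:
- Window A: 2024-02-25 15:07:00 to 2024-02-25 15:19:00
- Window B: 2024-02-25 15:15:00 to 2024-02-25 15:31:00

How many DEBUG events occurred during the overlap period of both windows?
1

To find overlap events:

1. Window A: 2024-02-25 15:07:00 to 2024-02-25 15:19:00
2. Window B: 2024-02-25 15:15:00 to 2024-02-25 15:31:00
3. Overlap period: 2024-02-25 15:15:00 to 2024-02-25 15:19:00
4. Count DEBUG events in overlap: 1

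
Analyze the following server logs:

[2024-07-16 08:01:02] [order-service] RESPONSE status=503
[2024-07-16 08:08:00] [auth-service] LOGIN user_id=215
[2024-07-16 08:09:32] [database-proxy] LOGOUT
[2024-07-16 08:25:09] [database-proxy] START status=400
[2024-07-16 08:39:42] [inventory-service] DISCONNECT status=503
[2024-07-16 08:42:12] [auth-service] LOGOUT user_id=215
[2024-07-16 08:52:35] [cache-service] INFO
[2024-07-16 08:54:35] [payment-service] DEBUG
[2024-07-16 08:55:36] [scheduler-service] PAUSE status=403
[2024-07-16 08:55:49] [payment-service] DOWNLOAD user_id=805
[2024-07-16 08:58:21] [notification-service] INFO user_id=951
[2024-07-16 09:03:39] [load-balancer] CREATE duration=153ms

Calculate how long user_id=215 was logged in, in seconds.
2052

To calculate session duration:

1. Find LOGIN event for user_id=215: 2024-07-16 08:08:00
2. Find LOGOUT event for user_id=215: 2024-07-16 08:42:12
3. Session duration: 2024-07-16 08:42:12 - 2024-07-16 08:08:00 = 2052 seconds (34 minutes)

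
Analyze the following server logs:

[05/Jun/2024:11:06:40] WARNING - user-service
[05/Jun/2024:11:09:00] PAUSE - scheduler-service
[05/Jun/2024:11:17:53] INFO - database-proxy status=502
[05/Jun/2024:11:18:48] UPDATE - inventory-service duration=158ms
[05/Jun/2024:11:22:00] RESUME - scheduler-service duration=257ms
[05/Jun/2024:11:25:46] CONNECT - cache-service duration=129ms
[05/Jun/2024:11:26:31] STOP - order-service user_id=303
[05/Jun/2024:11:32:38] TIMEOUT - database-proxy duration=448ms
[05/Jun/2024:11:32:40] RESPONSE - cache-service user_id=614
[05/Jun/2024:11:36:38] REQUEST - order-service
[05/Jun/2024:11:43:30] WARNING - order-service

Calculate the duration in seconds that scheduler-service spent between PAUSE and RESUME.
780

To calculate state duration:

1. Find PAUSE event for scheduler-service: 05/Jun/2024:11:09:00
2. Find RESUME event for scheduler-service: 05/Jun/2024:11:22:00
3. Calculate duration: 05/Jun/2024:11:22:00 - 05/Jun/2024:11:09:00 = 780 seconds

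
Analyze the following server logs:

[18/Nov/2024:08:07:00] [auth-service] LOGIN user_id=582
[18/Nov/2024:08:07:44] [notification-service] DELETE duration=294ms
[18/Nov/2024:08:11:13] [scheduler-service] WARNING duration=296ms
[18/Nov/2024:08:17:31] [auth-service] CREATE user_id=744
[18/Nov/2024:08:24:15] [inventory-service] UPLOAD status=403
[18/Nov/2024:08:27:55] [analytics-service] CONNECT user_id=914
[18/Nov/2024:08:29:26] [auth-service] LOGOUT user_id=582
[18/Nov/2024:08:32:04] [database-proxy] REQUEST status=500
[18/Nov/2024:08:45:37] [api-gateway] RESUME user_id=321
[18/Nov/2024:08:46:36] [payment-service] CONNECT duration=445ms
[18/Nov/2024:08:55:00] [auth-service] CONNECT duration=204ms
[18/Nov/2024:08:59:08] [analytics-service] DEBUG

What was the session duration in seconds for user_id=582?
1346

To calculate session duration:

1. Find LOGIN event for user_id=582: 18/Nov/2024:08:07:00
2. Find LOGOUT event for user_id=582: 18/Nov/2024:08:29:26
3. Session duration: 18/Nov/2024:08:29:26 - 18/Nov/2024:08:07:00 = 1346 seconds (22 minutes)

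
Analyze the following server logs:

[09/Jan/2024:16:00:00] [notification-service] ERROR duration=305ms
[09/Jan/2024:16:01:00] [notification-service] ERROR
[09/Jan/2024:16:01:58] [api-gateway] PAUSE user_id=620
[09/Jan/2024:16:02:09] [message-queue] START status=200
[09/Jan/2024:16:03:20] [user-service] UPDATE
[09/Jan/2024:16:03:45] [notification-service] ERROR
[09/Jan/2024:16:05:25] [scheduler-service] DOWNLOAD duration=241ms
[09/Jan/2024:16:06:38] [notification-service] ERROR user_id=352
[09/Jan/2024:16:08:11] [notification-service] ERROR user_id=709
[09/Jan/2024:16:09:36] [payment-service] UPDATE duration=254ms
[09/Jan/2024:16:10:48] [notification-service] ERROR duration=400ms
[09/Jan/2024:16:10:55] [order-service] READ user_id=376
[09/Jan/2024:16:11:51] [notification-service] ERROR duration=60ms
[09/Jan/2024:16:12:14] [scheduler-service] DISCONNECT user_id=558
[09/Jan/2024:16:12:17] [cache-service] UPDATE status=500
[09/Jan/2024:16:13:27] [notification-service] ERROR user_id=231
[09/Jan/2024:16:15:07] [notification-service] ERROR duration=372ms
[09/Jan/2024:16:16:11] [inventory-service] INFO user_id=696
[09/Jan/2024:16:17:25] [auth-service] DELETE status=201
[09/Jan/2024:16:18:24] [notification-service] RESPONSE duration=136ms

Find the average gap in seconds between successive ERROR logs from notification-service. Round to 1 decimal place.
113.4

To calculate average interval:

1. Find all ERROR events for notification-service in order
2. Calculate time gaps between consecutive events
3. Compute mean of gaps: 907 / 8 = 113.4 seconds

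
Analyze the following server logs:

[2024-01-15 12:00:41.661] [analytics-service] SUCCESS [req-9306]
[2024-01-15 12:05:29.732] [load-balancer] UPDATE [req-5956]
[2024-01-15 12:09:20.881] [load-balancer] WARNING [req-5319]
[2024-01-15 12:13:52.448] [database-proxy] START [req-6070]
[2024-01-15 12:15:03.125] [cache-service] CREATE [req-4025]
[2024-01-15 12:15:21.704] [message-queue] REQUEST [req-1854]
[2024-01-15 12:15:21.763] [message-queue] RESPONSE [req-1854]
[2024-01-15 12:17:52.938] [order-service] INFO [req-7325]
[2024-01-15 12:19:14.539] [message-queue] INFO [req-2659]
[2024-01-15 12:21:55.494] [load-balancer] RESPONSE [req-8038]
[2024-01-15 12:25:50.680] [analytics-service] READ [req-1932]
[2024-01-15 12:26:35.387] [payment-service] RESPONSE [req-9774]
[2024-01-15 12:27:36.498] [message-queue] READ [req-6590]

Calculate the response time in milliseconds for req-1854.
59

To calculate latency:

1. Find REQUEST with id req-1854: 2024-01-15 12:15:21.704
2. Find RESPONSE with id req-1854: 2024-01-15 12:15:21.763
3. Latency: 2024-01-15 12:15:21.763 - 2024-01-15 12:15:21.704 = 59ms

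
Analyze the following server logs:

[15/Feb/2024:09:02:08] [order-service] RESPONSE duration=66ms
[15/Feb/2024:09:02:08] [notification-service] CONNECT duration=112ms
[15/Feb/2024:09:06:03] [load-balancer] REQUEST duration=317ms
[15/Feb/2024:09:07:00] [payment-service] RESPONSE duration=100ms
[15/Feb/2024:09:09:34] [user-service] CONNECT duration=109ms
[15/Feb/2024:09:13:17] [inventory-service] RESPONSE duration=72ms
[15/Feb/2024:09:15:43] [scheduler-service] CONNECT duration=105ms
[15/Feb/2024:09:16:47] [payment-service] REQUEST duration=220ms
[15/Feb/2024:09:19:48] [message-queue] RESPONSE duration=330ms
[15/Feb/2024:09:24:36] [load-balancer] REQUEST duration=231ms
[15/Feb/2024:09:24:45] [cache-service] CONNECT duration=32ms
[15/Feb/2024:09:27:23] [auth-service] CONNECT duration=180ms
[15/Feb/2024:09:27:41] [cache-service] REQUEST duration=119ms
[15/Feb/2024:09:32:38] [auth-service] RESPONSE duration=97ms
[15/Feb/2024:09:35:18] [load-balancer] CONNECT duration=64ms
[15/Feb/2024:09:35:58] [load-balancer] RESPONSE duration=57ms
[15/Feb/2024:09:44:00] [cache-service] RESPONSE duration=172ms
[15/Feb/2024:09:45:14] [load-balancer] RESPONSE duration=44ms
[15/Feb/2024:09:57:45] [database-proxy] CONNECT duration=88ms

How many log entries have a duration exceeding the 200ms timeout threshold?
4

To count timeouts:

1. Threshold: 200ms
2. Extract duration from each log entry
3. Count entries where duration > 200
4. Timeout count: 4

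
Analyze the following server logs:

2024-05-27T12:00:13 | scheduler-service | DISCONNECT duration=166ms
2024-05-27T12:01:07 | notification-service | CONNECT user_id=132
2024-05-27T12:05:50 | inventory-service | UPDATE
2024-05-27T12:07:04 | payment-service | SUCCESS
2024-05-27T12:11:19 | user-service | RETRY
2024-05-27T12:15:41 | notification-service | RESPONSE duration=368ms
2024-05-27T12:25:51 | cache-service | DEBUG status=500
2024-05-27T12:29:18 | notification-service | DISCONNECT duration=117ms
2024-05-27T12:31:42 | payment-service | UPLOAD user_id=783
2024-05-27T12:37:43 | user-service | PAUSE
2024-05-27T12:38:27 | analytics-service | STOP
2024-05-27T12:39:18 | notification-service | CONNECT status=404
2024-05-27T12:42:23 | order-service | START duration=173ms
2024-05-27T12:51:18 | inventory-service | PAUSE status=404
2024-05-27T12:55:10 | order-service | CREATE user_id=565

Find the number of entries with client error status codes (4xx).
2

To find matching entries:

1. Pattern to match: client error status codes (4xx)
2. Scan each log entry for the pattern
3. Count matches: 2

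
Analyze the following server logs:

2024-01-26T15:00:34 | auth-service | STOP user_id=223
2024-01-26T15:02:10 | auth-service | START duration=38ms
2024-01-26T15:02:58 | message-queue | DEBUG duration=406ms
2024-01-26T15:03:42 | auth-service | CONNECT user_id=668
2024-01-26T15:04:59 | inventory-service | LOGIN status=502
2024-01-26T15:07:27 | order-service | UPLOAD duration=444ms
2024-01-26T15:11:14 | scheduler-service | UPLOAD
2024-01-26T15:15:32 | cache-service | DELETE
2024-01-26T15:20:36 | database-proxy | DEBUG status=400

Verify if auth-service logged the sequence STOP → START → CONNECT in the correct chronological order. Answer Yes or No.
Yes

To verify sequence order:

1. Find all events in sequence STOP → START → CONNECT for auth-service
2. Extract their timestamps
3. Check if timestamps are in ascending order
4. Result: Yes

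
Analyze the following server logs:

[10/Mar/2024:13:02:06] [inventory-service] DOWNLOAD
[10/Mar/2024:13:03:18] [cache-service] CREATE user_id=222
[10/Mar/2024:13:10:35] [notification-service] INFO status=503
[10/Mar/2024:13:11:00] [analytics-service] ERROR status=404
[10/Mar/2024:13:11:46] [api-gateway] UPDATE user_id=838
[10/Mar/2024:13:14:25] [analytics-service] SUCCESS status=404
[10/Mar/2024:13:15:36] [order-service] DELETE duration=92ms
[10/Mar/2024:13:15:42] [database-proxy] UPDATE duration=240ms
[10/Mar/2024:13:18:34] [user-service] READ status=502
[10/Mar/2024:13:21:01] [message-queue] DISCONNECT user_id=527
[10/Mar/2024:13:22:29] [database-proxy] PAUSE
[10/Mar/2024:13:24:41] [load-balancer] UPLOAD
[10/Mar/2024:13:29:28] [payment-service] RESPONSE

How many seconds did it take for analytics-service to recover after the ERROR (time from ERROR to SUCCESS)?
205

To calculate recovery time:

1. Find ERROR event for analytics-service: 10/Mar/2024:13:11:00
2. Find next SUCCESS event for analytics-service: 10/Mar/2024:13:14:25
3. Recovery time: 10/Mar/2024:13:14:25 - 10/Mar/2024:13:11:00 = 205 seconds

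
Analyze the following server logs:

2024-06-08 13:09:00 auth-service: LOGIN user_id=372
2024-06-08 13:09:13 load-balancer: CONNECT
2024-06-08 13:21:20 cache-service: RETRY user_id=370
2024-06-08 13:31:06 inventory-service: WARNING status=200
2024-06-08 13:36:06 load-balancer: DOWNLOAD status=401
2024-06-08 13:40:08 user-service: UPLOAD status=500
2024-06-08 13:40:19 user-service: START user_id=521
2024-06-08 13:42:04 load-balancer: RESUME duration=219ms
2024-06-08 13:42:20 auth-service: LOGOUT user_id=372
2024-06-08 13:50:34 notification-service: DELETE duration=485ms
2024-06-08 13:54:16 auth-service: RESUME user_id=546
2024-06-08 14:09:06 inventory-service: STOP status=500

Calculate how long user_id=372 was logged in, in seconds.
2000

To calculate session duration:

1. Find LOGIN event for user_id=372: 2024-06-08 13:09:00
2. Find LOGOUT event for user_id=372: 2024-06-08 13:42:20
3. Session duration: 2024-06-08 13:42:20 - 2024-06-08 13:09:00 = 2000 seconds (33 minutes)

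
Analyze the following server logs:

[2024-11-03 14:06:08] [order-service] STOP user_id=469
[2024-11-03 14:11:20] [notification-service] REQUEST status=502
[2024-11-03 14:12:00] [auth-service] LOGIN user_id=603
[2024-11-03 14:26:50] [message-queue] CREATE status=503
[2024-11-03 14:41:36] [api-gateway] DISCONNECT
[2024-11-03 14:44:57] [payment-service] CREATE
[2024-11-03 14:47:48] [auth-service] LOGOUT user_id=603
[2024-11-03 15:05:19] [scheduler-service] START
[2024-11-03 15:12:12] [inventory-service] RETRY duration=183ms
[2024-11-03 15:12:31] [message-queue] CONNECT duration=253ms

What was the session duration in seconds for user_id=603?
2148

To calculate session duration:

1. Find LOGIN event for user_id=603: 2024-11-03 14:12:00
2. Find LOGOUT event for user_id=603: 2024-11-03 14:47:48
3. Session duration: 2024-11-03 14:47:48 - 2024-11-03 14:12:00 = 2148 seconds (35 minutes)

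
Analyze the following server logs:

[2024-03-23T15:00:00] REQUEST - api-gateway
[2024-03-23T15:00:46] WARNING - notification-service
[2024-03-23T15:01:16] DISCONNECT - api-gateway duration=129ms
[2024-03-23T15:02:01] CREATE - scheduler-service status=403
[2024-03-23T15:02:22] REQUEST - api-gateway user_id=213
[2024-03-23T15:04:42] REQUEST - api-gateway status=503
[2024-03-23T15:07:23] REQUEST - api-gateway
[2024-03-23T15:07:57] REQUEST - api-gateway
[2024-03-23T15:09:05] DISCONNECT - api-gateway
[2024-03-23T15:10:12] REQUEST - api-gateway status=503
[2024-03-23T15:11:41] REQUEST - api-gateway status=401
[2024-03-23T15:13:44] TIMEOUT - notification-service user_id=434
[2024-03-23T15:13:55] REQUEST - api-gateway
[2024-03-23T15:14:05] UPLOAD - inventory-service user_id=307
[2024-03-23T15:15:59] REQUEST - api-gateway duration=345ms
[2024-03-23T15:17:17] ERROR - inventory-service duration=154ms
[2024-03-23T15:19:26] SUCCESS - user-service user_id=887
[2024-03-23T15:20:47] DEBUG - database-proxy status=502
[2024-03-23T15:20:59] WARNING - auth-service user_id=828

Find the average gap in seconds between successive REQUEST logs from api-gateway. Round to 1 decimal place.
119.9

To calculate average interval:

1. Find all REQUEST events for api-gateway in order
2. Calculate time gaps between consecutive events
3. Compute mean of gaps: 959 / 8 = 119.9 seconds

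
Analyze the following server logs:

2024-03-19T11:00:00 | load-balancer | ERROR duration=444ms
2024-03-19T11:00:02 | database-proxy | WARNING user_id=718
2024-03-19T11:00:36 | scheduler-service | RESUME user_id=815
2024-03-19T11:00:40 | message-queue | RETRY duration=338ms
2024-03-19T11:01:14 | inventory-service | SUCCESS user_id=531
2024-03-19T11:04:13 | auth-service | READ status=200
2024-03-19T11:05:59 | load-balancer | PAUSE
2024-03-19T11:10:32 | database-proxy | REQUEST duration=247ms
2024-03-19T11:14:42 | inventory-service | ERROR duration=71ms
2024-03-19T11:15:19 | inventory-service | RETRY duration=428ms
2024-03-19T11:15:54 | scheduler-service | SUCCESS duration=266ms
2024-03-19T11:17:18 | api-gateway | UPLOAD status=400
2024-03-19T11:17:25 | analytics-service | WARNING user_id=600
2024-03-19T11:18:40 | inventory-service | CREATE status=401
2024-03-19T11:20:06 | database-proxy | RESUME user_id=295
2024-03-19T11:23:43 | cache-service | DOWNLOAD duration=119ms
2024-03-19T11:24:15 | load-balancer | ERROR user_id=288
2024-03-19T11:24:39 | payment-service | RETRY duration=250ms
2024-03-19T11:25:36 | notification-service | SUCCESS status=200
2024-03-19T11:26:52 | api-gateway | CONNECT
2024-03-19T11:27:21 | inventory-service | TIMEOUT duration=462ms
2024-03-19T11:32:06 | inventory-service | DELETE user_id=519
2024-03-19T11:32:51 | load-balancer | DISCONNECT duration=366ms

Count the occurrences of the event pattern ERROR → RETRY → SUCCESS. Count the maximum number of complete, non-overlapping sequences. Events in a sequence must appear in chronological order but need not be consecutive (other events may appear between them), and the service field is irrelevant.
3

To count sequences:

1. Look for pattern: ERROR → RETRY → SUCCESS
2. Greedily scan the log in chronological order, matching each sequence element in turn (ignoring service)
3. Each time the full pattern completes, increment the count and restart matching from the next event
4. Complete non-overlapping sequences found: 3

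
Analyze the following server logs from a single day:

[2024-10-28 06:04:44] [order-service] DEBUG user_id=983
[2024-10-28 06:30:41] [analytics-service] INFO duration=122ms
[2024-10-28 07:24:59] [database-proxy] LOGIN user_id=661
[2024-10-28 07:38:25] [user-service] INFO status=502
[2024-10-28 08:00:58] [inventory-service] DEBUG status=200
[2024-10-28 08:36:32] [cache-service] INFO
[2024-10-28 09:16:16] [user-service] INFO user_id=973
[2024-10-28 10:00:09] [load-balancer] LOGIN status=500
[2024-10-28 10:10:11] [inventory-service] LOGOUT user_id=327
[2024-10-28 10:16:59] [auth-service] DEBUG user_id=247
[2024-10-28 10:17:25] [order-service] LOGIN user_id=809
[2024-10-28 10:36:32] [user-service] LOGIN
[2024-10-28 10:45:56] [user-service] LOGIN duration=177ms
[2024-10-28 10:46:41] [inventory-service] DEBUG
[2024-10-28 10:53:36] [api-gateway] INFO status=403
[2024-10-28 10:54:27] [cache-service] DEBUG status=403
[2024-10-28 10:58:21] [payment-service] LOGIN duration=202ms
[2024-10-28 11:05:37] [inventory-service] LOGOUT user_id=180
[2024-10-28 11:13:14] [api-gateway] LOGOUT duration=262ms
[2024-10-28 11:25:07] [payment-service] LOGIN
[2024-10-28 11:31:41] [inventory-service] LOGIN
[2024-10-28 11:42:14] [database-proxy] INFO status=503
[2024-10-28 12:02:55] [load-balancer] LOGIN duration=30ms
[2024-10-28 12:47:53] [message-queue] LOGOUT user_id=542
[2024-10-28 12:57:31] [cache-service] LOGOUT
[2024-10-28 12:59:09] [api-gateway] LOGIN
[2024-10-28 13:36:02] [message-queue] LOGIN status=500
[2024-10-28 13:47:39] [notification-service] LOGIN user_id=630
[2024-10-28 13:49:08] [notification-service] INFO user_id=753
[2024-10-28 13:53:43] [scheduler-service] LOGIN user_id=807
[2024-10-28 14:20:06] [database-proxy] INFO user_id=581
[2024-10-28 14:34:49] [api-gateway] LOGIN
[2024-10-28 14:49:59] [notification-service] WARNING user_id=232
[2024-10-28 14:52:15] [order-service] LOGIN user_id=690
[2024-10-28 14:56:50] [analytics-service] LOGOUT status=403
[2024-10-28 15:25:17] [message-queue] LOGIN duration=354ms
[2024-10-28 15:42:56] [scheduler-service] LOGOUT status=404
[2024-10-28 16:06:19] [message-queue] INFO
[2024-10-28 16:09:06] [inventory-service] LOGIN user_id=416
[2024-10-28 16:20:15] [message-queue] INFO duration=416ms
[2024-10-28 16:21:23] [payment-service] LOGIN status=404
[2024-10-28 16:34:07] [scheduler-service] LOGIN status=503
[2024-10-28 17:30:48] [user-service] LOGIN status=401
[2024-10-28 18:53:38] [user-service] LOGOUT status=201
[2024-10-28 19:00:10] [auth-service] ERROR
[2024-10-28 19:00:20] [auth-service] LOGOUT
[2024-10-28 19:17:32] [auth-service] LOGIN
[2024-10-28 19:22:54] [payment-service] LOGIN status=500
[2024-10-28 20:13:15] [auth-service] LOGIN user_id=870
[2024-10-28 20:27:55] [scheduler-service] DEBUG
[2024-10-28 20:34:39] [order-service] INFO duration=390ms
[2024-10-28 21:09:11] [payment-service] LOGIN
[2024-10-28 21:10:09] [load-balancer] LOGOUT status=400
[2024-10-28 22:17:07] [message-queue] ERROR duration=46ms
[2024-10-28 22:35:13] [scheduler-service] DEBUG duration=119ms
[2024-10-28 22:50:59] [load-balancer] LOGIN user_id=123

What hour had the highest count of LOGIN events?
10

To find the peak hour:

1. Group all LOGIN events by hour
2. Count events in each hour
3. Find hour with maximum count
4. Peak hour: 10 (with 5 events)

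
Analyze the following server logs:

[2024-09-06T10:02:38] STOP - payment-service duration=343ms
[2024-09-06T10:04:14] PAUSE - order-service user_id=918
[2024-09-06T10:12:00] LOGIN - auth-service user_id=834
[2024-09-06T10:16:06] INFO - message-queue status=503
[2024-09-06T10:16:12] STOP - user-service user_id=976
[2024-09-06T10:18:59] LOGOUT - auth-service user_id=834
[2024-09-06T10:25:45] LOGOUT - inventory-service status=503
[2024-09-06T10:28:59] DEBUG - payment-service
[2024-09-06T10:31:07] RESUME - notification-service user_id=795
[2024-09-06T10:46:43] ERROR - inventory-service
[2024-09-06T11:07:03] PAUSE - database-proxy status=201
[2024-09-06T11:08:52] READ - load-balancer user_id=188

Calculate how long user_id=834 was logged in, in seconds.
419

To calculate session duration:

1. Find LOGIN event for user_id=834: 2024-09-06T10:12:00
2. Find LOGOUT event for user_id=834: 2024-09-06T10:18:59
3. Session duration: 2024-09-06T10:18:59 - 2024-09-06T10:12:00 = 419 seconds (6 minutes)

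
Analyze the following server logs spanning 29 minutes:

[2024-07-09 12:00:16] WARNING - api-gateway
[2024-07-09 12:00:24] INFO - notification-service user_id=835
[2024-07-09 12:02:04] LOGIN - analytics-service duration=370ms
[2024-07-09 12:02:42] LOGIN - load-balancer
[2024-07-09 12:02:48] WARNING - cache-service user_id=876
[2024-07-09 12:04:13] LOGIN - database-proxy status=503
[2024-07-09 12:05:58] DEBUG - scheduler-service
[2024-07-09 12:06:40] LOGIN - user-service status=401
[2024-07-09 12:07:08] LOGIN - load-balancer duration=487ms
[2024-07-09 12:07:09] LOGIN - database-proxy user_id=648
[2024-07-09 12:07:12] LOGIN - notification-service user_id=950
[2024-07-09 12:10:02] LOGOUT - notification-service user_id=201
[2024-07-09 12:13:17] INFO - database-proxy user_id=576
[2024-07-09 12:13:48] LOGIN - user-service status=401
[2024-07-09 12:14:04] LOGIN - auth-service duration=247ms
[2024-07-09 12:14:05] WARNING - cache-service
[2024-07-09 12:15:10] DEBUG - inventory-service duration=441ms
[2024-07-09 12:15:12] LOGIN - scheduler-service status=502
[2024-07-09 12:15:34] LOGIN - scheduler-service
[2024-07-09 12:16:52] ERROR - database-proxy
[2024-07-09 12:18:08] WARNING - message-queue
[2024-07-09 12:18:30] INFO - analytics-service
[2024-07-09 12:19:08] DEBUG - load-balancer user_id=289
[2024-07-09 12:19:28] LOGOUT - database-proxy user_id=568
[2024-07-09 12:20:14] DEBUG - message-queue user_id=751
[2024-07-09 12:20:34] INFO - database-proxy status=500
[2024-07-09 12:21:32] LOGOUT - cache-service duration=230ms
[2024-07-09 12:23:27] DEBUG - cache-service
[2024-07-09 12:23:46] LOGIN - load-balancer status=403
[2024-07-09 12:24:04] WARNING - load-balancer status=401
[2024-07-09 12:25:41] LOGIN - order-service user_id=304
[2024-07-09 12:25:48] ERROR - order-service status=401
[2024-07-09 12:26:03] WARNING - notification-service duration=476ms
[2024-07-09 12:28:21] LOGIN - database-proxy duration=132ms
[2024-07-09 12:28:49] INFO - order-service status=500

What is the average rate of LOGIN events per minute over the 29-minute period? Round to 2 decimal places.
0.48

To calculate the rate:

1. Count total LOGIN events: 14
2. Total time period: 29 minutes
3. Rate = 14 / 29 = 0.48 events per minute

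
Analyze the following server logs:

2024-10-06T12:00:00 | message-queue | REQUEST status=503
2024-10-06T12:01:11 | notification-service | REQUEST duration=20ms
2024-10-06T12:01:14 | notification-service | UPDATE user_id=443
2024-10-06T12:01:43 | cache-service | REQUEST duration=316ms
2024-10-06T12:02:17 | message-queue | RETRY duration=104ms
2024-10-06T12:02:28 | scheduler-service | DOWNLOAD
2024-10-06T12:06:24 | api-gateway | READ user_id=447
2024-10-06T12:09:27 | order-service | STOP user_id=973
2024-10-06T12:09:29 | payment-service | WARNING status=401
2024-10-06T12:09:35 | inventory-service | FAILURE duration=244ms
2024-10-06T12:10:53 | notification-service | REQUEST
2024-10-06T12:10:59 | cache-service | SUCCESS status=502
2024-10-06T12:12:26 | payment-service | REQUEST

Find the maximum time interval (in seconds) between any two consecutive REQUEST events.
550

To find the longest gap:

1. Extract all REQUEST events in chronological order
2. Calculate time differences between consecutive events
3. Find the maximum difference
4. Longest gap: 550 seconds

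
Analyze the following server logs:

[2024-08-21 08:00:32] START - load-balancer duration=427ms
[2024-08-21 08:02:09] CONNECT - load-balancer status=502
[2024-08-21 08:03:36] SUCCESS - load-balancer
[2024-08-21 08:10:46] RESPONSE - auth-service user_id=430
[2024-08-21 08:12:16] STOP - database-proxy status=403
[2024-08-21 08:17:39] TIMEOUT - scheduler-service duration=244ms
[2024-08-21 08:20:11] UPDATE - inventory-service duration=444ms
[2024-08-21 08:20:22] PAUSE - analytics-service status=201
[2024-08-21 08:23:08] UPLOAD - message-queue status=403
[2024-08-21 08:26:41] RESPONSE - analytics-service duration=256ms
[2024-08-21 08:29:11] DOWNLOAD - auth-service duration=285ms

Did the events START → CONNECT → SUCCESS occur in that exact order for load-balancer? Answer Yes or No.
Yes

To verify sequence order:

1. Find all events in sequence START → CONNECT → SUCCESS for load-balancer
2. Extract their timestamps
3. Check if timestamps are in ascending order
4. Result: Yes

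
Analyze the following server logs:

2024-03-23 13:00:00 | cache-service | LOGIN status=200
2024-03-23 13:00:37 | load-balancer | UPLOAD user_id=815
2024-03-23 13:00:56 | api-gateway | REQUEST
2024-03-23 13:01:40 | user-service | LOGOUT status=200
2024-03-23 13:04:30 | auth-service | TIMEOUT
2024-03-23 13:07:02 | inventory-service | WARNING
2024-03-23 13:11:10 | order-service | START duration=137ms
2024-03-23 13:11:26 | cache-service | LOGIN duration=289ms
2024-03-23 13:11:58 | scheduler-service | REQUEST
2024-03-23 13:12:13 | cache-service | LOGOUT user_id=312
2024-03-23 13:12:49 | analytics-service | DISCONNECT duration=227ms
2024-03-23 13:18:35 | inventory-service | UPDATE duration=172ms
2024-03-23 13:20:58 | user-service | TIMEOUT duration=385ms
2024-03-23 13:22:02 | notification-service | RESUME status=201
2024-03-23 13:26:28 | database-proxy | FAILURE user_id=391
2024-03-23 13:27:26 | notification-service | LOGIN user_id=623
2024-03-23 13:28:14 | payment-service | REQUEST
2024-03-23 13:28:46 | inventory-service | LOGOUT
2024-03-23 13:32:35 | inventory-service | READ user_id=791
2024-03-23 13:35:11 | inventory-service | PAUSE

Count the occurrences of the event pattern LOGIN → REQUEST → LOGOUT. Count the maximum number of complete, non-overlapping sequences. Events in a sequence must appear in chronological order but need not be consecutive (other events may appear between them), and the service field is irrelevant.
3

To count sequences:

1. Look for pattern: LOGIN → REQUEST → LOGOUT
2. Greedily scan the log in chronological order, matching each sequence element in turn (ignoring service)
3. Each time the full pattern completes, increment the count and restart matching from the next event
4. Complete non-overlapping sequences found: 3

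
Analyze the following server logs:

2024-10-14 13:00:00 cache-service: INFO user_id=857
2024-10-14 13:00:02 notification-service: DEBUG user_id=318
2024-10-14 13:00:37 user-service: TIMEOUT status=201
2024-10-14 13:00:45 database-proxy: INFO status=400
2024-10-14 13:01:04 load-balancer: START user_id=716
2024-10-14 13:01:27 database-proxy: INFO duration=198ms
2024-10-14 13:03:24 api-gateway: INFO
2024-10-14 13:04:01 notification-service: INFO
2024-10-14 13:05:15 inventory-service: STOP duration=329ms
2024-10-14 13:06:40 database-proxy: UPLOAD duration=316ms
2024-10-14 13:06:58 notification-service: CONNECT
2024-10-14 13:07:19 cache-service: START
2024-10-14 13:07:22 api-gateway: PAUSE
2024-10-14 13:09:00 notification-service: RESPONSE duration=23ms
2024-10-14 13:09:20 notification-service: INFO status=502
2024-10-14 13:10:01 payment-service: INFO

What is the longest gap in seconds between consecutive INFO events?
319

To find the longest gap:

1. Extract all INFO events in chronological order
2. Calculate time differences between consecutive events
3. Find the maximum difference
4. Longest gap: 319 seconds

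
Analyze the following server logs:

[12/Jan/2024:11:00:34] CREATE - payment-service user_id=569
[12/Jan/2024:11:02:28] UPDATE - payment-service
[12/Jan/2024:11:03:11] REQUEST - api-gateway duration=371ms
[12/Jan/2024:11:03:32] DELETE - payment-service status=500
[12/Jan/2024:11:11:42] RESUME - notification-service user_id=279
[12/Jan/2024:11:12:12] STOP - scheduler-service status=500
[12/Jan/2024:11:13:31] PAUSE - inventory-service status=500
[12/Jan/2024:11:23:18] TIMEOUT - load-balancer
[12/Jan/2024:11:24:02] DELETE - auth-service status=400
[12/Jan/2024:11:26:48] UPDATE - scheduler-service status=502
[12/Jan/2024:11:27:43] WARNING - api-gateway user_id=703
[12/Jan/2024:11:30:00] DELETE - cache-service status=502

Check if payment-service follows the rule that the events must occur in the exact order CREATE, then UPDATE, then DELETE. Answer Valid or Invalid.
Valid

To validate ordering:

1. Required order: CREATE → UPDATE → DELETE
2. Rule: the events must occur in the exact order CREATE, then UPDATE, then DELETE
3. Check actual order of events for payment-service
4. Result: Valid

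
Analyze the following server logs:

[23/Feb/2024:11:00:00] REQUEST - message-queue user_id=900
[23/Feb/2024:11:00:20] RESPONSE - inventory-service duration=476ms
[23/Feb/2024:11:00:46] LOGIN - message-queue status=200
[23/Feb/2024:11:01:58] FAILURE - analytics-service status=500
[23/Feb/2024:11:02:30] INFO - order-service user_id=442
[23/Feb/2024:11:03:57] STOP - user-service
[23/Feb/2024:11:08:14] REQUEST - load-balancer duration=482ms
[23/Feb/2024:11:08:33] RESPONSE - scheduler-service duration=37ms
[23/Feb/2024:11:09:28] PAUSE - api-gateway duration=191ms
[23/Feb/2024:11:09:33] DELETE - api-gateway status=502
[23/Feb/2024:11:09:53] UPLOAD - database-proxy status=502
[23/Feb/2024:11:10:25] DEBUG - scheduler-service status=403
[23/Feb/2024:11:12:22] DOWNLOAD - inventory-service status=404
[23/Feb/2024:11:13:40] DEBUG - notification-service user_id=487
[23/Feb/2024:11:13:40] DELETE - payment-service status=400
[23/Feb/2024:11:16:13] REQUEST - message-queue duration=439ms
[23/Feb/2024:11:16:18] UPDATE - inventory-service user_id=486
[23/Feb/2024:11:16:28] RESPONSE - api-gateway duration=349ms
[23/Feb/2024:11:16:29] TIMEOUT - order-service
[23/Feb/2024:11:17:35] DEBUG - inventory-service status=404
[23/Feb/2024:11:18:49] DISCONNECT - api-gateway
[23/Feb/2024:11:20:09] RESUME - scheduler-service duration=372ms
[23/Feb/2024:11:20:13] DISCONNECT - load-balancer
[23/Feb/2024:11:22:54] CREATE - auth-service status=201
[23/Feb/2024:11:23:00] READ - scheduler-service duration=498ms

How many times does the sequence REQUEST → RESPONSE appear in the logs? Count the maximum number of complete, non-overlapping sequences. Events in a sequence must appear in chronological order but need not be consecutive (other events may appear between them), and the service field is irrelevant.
3

To count sequences:

1. Look for pattern: REQUEST → RESPONSE
2. Greedily scan the log in chronological order, matching each sequence element in turn (ignoring service)
3. Each time the full pattern completes, increment the count and restart matching from the next event
4. Complete non-overlapping sequences found: 3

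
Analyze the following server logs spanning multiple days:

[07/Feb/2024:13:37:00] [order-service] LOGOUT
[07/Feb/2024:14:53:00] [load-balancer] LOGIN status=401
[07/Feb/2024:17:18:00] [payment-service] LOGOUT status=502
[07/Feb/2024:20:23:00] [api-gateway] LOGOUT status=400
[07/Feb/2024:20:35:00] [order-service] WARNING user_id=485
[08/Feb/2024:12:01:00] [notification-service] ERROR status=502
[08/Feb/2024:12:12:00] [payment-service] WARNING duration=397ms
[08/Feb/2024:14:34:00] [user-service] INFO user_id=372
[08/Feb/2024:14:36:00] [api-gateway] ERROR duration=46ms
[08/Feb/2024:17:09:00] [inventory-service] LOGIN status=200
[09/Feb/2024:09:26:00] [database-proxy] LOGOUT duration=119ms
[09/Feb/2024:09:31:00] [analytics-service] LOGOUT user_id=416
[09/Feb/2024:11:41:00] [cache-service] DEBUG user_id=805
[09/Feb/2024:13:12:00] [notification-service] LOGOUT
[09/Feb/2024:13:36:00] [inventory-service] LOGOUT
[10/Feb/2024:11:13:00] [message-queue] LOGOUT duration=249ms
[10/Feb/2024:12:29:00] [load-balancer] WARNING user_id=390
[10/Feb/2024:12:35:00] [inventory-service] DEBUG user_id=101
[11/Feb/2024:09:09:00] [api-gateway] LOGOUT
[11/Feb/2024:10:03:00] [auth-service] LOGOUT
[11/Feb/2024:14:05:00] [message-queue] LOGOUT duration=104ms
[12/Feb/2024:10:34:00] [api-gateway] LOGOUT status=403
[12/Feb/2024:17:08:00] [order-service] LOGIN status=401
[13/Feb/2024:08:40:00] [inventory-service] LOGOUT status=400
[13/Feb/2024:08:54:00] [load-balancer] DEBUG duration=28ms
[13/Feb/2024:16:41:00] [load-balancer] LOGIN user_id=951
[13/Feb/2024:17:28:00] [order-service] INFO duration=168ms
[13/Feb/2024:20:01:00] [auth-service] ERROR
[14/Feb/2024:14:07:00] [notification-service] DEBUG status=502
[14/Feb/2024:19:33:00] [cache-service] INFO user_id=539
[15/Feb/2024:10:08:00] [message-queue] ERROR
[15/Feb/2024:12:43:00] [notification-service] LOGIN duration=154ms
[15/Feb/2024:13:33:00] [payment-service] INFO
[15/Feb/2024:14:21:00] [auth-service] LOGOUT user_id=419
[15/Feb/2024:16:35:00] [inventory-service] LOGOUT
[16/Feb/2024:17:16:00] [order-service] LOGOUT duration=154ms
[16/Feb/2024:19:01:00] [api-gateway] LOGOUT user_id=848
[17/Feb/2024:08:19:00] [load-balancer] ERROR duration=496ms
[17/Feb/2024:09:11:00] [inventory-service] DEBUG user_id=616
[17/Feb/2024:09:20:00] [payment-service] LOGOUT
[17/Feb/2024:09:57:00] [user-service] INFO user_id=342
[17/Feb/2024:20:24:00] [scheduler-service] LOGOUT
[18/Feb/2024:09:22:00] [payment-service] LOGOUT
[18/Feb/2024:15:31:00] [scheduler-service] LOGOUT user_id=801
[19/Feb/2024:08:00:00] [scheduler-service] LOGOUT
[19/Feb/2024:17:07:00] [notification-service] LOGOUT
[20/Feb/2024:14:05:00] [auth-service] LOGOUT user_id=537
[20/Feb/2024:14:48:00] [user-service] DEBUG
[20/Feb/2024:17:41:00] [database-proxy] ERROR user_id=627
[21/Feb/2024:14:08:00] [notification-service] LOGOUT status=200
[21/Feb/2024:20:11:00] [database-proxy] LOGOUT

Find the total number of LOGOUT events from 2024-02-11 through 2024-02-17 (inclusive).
11

To filter by date range:

1. Date range: 2024-02-11 through 2024-02-17, both dates inclusive
2. Filter for LOGOUT events whose date falls in this range
3. Count matching events: 11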